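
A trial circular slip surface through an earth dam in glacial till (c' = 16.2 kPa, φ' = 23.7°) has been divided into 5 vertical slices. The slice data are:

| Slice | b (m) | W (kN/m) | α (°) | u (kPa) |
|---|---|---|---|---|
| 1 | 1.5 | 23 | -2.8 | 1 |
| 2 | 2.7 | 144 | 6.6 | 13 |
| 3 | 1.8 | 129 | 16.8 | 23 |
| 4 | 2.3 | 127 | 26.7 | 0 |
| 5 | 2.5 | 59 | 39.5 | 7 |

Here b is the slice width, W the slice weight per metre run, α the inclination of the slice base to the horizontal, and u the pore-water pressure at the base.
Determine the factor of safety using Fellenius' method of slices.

Ordinary method of slices: FS = Σ[c'·Δl_i + (W_i cosα_i − u_i·Δl_i)·tanφ'] / Σ W_i sinα_i, with Δl_i = b_i / cosα_i.
Slice 1: Δl = 1.5/cos(-2.8°) = 1.502 m; N'_1 = 23·cos(-2.8°) − 1·1.502 = 21.5; c'Δl = 24.33; W sinα = -1.1
Slice 2: Δl = 2.7/cos6.6° = 2.718 m; N'_2 = 144·cos6.6° − 13·2.718 = 107.7; c'Δl = 44.03; W sinα = 16.6
Slice 3: Δl = 1.8/cos16.8° = 1.880 m; N'_3 = 129·cos16.8° − 23·1.880 = 80.2; c'Δl = 30.46; W sinα = 37.3
Slice 4: Δl = 2.3/cos26.7° = 2.575 m; N'_4 = 127·cos26.7° − 0·2.575 = 113.5; c'Δl = 41.71; W sinα = 57.1
Slice 5: Δl = 2.5/cos39.5° = 3.240 m; N'_5 = 59·cos39.5° − 7·3.240 = 22.8; c'Δl = 52.49; W sinα = 37.5
Σc'Δl = 193.0 kN/m; ΣN' = 345.7 kN/m; ΣW sinα = 147.3 kN/m
Resisting = 193.0 + 345.7·tan23.7° = 193.0 + 151.8 = 344.8 kN/m
FS = 344.8 / 147.3 = 2.341

FS = 2.34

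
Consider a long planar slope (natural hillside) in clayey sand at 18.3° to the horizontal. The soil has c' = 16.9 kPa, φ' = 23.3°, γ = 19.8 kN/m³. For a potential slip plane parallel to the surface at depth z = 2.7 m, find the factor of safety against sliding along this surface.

For an infinite slope with a slip plane parallel to the surface (no pore pressure): FS = [c' + γz cos²β tanφ'] / [γz sinβ cosβ].
γz = 19.8·2.7 = 53.46 kN/m²
Numerator = 16.9 + 53.46·cos²18.3°·tan23.3° = 16.9 + 53.46·0.9014·0.4307 = 37.654 kPa
Denominator = 53.46·sin18.3°·cos18.3° = 53.46·0.3140·0.9494 = 15.937 kPa
FS = 37.654 / 15.937 = 2.363

FS = 2.36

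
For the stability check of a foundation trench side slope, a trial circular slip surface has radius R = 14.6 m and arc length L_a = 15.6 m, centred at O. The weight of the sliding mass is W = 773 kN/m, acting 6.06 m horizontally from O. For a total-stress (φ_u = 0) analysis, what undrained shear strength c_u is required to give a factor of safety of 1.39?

c_u = 28.6 kPa

FS = c_u·L_a·R / (W·d), so c_u = FS·W·d / (L_a·R).
c_u = 1.39·773·6.06 / (15.60·14.6) = 6511.3 / 227.76 = 28.59 kPa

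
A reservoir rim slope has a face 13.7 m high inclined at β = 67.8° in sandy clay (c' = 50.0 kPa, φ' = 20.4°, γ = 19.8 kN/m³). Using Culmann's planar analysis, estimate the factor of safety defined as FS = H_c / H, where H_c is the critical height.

FS = 1.98

H_c = (4c'/γ) · sinβ cosφ' / [1 − cos(β − φ')]
    = (4·50.0/19.8) · sin67.8°·cos20.4° / [1 − cos47.4°]
    = 10.101 · 0.8678 / 0.3231 = 27.13 m
FS = H_c / H = 27.13 / 13.7 = 1.980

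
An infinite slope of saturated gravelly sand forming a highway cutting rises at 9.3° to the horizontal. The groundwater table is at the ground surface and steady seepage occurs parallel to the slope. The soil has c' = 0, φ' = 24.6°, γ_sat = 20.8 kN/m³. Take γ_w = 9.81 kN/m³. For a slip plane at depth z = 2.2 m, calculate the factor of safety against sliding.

With seepage parallel to the slope and the water table at the surface, the effective normal stress on the slip plane uses the buoyant unit weight γ' = γ_sat − γ_w while the driving shear stress uses γ_sat:
FS = [c' + γ' z cos²β tanφ'] / [γ_sat z sinβ cosβ]
(For c' = 0 this reduces to FS = (γ'/γ_sat)·tanφ'/tanβ.)
γ' = 20.8 − 9.81 = 10.99 kN/m³
Numerator = 0.0 + 10.99·2.2·cos²9.3°·tan24.6° = 0.0 + 10.99·2.2·0.9739·0.4578 = 10.780 kPa
Denominator = 20.8·2.2·sin9.3°·cos9.3° = 20.8·2.2·0.1616·0.9869 = 7.298 kPa
FS = 10.780 / 7.298 = 1.477

FS = 1.48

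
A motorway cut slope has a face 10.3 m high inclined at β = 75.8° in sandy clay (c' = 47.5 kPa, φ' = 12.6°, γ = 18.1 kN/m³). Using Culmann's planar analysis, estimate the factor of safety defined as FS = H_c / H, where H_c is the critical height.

FS = 1.76

H_c = (4c'/γ) · sinβ cosφ' / [1 − cos(β − φ')]
    = (4·47.5/18.1) · sin75.8°·cos12.6° / [1 − cos63.2°]
    = 10.497 · 0.9461 / 0.5491 = 18.09 m
FS = H_c / H = 18.09 / 10.3 = 1.756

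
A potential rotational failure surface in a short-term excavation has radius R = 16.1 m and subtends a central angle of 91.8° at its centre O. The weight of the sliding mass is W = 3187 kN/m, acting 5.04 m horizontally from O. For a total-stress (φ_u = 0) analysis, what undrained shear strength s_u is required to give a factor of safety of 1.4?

s_u = 54.1 kPa

FS = s_u·L_a·R / (W·d), so s_u = FS·W·d / (L_a·R).
Arc length L_a = R·θ = 16.1·(91.8°·π/180) = 16.1·1.6022 = 25.80 m
s_u = 1.4·3187·5.04 / (25.80·16.1) = 22487.5 / 415.31 = 54.15 kPa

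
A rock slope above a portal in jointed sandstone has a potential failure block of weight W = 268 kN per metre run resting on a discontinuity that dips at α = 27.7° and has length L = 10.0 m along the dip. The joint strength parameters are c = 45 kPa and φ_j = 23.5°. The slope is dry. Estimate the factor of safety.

FS = 4.44

Resolving the block weight along and normal to the plane and applying the Mohr–Coulomb strength on the joint:
N' = W cosα = 268·cos27.7° = 237.3 kN/m
Driving force T = W sinα = 268·sin27.7° = 124.6 kN/m
Resisting force R = c·L + N'·tanφ_j = 45·10.0 + 237.3·tan23.5° = 450.0 + 103.2 = 553.2 kN/m
FS = R / T = 553.2 / 124.6 = 4.440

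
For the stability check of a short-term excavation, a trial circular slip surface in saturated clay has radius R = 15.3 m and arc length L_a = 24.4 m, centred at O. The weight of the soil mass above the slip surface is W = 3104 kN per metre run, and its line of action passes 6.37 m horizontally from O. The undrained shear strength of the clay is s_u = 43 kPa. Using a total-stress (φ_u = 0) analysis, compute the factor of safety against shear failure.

Taking moments about the centre O, the resisting moment is provided by the undrained shear strength acting along the arc:
M_R = s_u·L_a·R = 43·24.40·15.3 = 16052.8 kN·m/m
M_D = W·d = 3104·6.37 = 19772.5 kN·m/m
FS = M_R / M_D = 16052.8 / 19772.5 = 0.812

FS = 0.81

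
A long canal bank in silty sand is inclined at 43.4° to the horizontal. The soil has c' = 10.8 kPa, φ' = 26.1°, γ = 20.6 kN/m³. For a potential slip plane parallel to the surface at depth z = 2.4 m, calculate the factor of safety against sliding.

For an infinite slope with a slip plane parallel to the surface (no pore pressure): FS = [c' + γz cos²β tanφ'] / [γz sinβ cosβ].
γz = 20.6·2.4 = 49.44 kN/m²
Numerator = 10.8 + 49.44·cos²43.4°·tan26.1° = 10.8 + 49.44·0.5279·0.4899 = 23.586 kPa
Denominator = 49.44·sin43.4°·cos43.4° = 49.44·0.6871·0.7266 = 24.681 kPa
FS = 23.586 / 24.681 = 0.956

FS = 0.96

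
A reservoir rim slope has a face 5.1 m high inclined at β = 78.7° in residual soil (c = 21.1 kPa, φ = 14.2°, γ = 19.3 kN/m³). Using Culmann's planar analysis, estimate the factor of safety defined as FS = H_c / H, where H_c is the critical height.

FS = 1.43

H_c = (4c/γ) · sinβ cosφ / [1 − cos(β − φ)]
    = (4·21.1/19.3) · sin78.7°·cos14.2° / [1 − cos64.5°]
    = 4.373 · 0.9507 / 0.5695 = 7.30 m
FS = H_c / H = 7.30 / 5.1 = 1.431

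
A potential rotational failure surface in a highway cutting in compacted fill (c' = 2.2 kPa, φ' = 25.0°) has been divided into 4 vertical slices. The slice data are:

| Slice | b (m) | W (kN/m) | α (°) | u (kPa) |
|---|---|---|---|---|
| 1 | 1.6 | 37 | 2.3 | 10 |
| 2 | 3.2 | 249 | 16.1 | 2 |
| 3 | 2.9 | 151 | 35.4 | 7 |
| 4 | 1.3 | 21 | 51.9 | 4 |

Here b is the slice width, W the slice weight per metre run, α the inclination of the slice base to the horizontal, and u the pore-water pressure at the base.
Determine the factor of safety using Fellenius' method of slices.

Ordinary method of slices: FS = Σ[c'·Δl_i + (W_i cosα_i − u_i·Δl_i)·tanφ'] / Σ W_i sinα_i, with Δl_i = b_i / cosα_i.
Slice 1: Δl = 1.6/cos2.3° = 1.601 m; N'_1 = 37·cos2.3° − 10·1.601 = 21.0; c'Δl = 3.52; W sinα = 1.5
Slice 2: Δl = 3.2/cos16.1° = 3.331 m; N'_2 = 249·cos16.1° − 2·3.331 = 232.6; c'Δl = 7.33; W sinα = 69.1
Slice 3: Δl = 2.9/cos35.4° = 3.558 m; N'_3 = 151·cos35.4° − 7·3.558 = 98.2; c'Δl = 7.83; W sinα = 87.5
Slice 4: Δl = 1.3/cos51.9° = 2.107 m; N'_4 = 21·cos51.9° − 4·2.107 = 4.5; c'Δl = 4.64; W sinα = 16.5
Σc'Δl = 23.3 kN/m; ΣN' = 356.2 kN/m; ΣW sinα = 174.5 kN/m
Resisting = 23.3 + 356.2·tan25.0° = 23.3 + 166.1 = 189.4 kN/m
FS = 189.4 / 174.5 = 1.085

FS = 1.09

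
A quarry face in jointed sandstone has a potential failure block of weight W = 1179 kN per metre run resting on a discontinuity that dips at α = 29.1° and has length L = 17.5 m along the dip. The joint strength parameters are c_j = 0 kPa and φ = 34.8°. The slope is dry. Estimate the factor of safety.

Resolving the block weight along and normal to the plane and applying the Mohr–Coulomb strength on the joint:
N' = W cosα = 1179·cos29.1° = 1030.2 kN/m
Driving force T = W sinα = 1179·sin29.1° = 573.4 kN/m
Resisting force R = c_j·L + N'·tanφ = 0·17.5 + 1030.2·tan34.8° = 0.0 + 716.0 = 716.0 kN/m
FS = R / T = 716.0 / 573.4 = 1.249

FS = 1.25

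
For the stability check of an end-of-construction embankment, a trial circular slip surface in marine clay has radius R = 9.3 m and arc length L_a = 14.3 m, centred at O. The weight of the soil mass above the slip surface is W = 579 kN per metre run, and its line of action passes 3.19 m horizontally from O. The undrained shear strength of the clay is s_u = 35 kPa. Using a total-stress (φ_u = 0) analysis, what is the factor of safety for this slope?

Taking moments about the centre O, the resisting moment is provided by the undrained shear strength acting along the arc:
M_R = s_u·L_a·R = 35·14.30·9.3 = 4654.7 kN·m/m
M_D = W·d = 579·3.19 = 1847.0 kN·m/m
FS = M_R / M_D = 4654.7 / 1847.0 = 2.520

FS = 2.52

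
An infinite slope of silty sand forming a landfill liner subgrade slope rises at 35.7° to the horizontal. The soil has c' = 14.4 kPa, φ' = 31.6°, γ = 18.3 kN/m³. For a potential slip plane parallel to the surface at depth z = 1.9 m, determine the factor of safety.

For an infinite slope with a slip plane parallel to the surface (no pore pressure): FS = [c' + γz cos²β tanφ'] / [γz sinβ cosβ].
γz = 18.3·1.9 = 34.77 kN/m²
Numerator = 14.4 + 34.77·cos²35.7°·tan31.6° = 14.4 + 34.77·0.6595·0.6152 = 28.507 kPa
Denominator = 34.77·sin35.7°·cos35.7° = 34.77·0.5835·0.8121 = 16.477 kPa
FS = 28.507 / 16.477 = 1.730

FS = 1.73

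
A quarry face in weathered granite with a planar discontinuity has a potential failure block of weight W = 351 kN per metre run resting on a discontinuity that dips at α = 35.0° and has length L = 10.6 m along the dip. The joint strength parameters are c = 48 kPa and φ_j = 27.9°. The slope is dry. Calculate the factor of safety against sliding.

FS = 3.28

Resolving the block weight along and normal to the plane and applying the Mohr–Coulomb strength on the joint:
N' = W cosα = 351·cos35.0° = 287.5 kN/m
Driving force T = W sinα = 351·sin35.0° = 201.3 kN/m
Resisting force R = c·L + N'·tanφ_j = 48·10.6 + 287.5·tan27.9° = 508.8 + 152.2 = 661.0 kN/m
FS = R / T = 661.0 / 201.3 = 3.283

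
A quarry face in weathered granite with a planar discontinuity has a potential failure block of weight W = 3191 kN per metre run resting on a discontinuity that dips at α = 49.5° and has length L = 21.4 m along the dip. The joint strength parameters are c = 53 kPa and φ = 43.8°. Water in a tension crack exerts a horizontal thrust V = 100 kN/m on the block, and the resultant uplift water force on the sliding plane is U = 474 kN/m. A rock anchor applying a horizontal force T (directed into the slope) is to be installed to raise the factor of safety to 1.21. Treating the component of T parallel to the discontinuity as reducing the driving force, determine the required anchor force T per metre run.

Resolving forces along and normal to the sliding plane, with the horizontal anchor force T adding T·sinα to the effective normal force and T·cosα acting up the plane against the driving force:
FS = [cL + (W cosα − U − V sinα + T sinα) tanφ] / [W sinα + V cosα − T cosα]
Without the anchor: N' = 1522.3 kN/m, driving T_d = 2491.4 kN/m, resisting R = 53·21.4 + 1522.3·tan43.8° = 2594.1 kN/m, FS = 1.04.
Setting FS = 1.21 and solving for T:
1.21·(2491.4 − T cos49.5°) = 2594.1 + T sin49.5°·tan43.8°
T·(sin49.5°·tan43.8° + 1.21·cos49.5°) = 1.21·2491.4 − 2594.1
T·(0.7604·0.9590 + 1.21·0.6494) = 3014.6 − 2594.1 = 420.5
T·1.5150 = 420.5
T = 277.6 kN/m

T = 278 kN/m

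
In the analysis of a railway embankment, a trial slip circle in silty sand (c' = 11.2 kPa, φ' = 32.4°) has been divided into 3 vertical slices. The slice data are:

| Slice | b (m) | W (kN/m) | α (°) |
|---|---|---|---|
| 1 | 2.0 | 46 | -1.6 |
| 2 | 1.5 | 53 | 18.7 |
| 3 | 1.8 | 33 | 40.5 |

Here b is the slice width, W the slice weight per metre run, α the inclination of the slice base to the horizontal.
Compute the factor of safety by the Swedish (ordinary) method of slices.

FS = 3.87

Ordinary method of slices: FS = Σ[c'·Δl_i + (W_i cosα_i)·tanφ'] / Σ W_i sinα_i, with Δl_i = b_i / cosα_i.
Slice 1: Δl = 2.0/cos(-1.6°) = 2.001 m; N'_1 = 46·cos(-1.6°) = 46.0; c'Δl = 22.41; W sinα = -1.3
Slice 2: Δl = 1.5/cos18.7° = 1.584 m; N'_2 = 53·cos18.7° = 50.2; c'Δl = 17.74; W sinα = 17.0
Slice 3: Δl = 1.8/cos40.5° = 2.367 m; N'_3 = 33·cos40.5° = 25.1; c'Δl = 26.51; W sinα = 21.4
Σc'Δl = 66.7 kN/m; ΣN' = 121.3 kN/m; ΣW sinα = 37.1 kN/m
Resisting = 66.7 + 121.3·tan32.4° = 66.7 + 77.0 = 143.6 kN/m
FS = 143.6 / 37.1 = 3.867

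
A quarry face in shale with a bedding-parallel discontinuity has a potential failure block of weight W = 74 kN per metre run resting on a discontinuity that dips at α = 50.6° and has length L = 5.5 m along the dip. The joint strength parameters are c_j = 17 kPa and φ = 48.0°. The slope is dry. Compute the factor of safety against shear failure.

FS = 2.55

Resolving the block weight along and normal to the plane and applying the Mohr–Coulomb strength on the joint:
N' = W cosα = 74·cos50.6° = 47.0 kN/m
Driving force T = W sinα = 74·sin50.6° = 57.2 kN/m
Resisting force R = c_j·L + N'·tanφ = 17·5.5 + 47.0·tan48.0° = 93.5 + 52.2 = 145.7 kN/m
FS = R / T = 145.7 / 57.2 = 2.547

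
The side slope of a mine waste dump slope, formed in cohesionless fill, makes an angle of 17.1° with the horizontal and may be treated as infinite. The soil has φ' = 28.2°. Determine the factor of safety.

FS = 1.74

For a dry cohesionless infinite slope the factor of safety is FS = tanφ' / tanβ.
FS = tan28.2° / tan17.1° = 0.5362 / 0.3076 = 1.743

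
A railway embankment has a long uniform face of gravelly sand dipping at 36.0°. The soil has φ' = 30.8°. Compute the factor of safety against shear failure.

FS = 0.82

For a dry cohesionless infinite slope the factor of safety is FS = tanφ' / tanβ.
FS = tan30.8° / tan36.0° = 0.5961 / 0.7265 = 0.820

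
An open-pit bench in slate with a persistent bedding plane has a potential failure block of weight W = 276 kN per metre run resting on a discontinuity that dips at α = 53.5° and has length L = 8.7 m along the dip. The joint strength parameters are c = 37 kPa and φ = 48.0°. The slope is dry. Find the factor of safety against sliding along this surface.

FS = 2.27

Resolving the block weight along and normal to the plane and applying the Mohr–Coulomb strength on the joint:
N' = W cosα = 276·cos53.5° = 164.2 kN/m
Driving force T = W sinα = 276·sin53.5° = 221.9 kN/m
Resisting force R = c·L + N'·tanφ = 37·8.7 + 164.2·tan48.0° = 321.9 + 182.3 = 504.2 kN/m
FS = R / T = 504.2 / 221.9 = 2.273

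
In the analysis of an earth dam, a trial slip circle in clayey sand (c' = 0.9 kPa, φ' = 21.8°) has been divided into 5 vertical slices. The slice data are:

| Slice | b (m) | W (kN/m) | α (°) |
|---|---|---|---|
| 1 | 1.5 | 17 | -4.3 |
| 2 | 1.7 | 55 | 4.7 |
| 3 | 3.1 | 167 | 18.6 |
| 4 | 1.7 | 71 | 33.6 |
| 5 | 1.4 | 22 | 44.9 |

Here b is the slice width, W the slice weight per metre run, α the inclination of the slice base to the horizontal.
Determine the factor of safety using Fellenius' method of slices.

Ordinary method of slices: FS = Σ[c'·Δl_i + (W_i cosα_i)·tanφ'] / Σ W_i sinα_i, with Δl_i = b_i / cosα_i.
Slice 1: Δl = 1.5/cos(-4.3°) = 1.504 m; N'_1 = 17·cos(-4.3°) = 17.0; c'Δl = 1.35; W sinα = -1.3
Slice 2: Δl = 1.7/cos4.7° = 1.706 m; N'_2 = 55·cos4.7° = 54.8; c'Δl = 1.54; W sinα = 4.5
Slice 3: Δl = 3.1/cos18.6° = 3.271 m; N'_3 = 167·cos18.6° = 158.3; c'Δl = 2.94; W sinα = 53.3
Slice 4: Δl = 1.7/cos33.6° = 2.041 m; N'_4 = 71·cos33.6° = 59.1; c'Δl = 1.84; W sinα = 39.3
Slice 5: Δl = 1.4/cos44.9° = 1.976 m; N'_5 = 22·cos44.9° = 15.6; c'Δl = 1.78; W sinα = 15.5
Σc'Δl = 9.4 kN/m; ΣN' = 304.8 kN/m; ΣW sinα = 111.3 kN/m
Resisting = 9.4 + 304.8·tan21.8° = 9.4 + 121.9 = 131.3 kN/m
FS = 131.3 / 111.3 = 1.180

FS = 1.18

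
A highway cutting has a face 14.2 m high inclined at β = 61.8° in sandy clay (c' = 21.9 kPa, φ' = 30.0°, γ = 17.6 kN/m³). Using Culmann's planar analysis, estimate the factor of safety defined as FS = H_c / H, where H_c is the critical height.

FS = 1.78

H_c = (4c'/γ) · sinβ cosφ' / [1 − cos(β − φ')]
    = (4·21.9/17.6) · sin61.8°·cos30.0° / [1 − cos31.8°]
    = 4.977 · 0.7632 / 0.1501 = 25.31 m
FS = H_c / H = 25.31 / 14.2 = 1.782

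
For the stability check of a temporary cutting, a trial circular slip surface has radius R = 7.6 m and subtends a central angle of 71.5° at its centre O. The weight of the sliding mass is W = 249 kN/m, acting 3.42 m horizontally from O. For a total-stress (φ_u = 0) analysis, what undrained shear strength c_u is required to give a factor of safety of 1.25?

FS = c_u·L_a·R / (W·d), so c_u = FS·W·d / (L_a·R).
Arc length L_a = R·θ = 7.6·(71.5°·π/180) = 7.6·1.2479 = 9.48 m
c_u = 1.25·249·3.42 / (9.48·7.6) = 1064.5 / 72.08 = 14.77 kPa

c_u = 14.8 kPa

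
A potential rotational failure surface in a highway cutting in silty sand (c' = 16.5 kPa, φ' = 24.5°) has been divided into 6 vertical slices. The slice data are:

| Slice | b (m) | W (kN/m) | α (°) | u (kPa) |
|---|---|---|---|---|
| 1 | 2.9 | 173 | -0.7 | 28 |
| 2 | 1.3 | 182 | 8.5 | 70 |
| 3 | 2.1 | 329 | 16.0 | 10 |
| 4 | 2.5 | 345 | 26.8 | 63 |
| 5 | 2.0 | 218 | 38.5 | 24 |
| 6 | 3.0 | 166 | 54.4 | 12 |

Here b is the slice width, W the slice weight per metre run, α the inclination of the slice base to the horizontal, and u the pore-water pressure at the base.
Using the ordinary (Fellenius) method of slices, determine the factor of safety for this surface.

FS = 1.15

Ordinary method of slices: FS = Σ[c'·Δl_i + (W_i cosα_i − u_i·Δl_i)·tanφ'] / Σ W_i sinα_i, with Δl_i = b_i / cosα_i.
Slice 1: Δl = 2.9/cos(-0.7°) = 2.900 m; N'_1 = 173·cos(-0.7°) − 28·2.900 = 91.8; c'Δl = 47.85; W sinα = -2.1
Slice 2: Δl = 1.3/cos8.5° = 1.314 m; N'_2 = 182·cos8.5° − 70·1.314 = 88.0; c'Δl = 21.69; W sinα = 26.9
Slice 3: Δl = 2.1/cos16.0° = 2.185 m; N'_3 = 329·cos16.0° − 10·2.185 = 294.4; c'Δl = 36.05; W sinα = 90.7
Slice 4: Δl = 2.5/cos26.8° = 2.801 m; N'_4 = 345·cos26.8° − 63·2.801 = 131.5; c'Δl = 46.21; W sinα = 155.6
Slice 5: Δl = 2.0/cos38.5° = 2.556 m; N'_5 = 218·cos38.5° − 24·2.556 = 109.3; c'Δl = 42.17; W sinα = 135.7
Slice 6: Δl = 3.0/cos54.4° = 5.154 m; N'_6 = 166·cos54.4° − 12·5.154 = 34.8; c'Δl = 85.03; W sinα = 135.0
Σc'Δl = 279.0 kN/m; ΣN' = 749.7 kN/m; ΣW sinα = 541.7 kN/m
Resisting = 279.0 + 749.7·tan24.5° = 279.0 + 341.7 = 620.7 kN/m
FS = 620.7 / 541.7 = 1.146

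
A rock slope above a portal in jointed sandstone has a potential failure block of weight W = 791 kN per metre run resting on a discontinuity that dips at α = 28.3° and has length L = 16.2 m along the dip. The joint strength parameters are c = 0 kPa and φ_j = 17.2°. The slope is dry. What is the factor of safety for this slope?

Resolving the block weight along and normal to the plane and applying the Mohr–Coulomb strength on the joint:
N' = W cosα = 791·cos28.3° = 696.5 kN/m
Driving force T = W sinα = 791·sin28.3° = 375.0 kN/m
Resisting force R = c·L + N'·tanφ_j = 0·16.2 + 696.5·tan17.2° = 0.0 + 215.6 = 215.6 kN/m
FS = R / T = 215.6 / 375.0 = 0.575

FS = 0.57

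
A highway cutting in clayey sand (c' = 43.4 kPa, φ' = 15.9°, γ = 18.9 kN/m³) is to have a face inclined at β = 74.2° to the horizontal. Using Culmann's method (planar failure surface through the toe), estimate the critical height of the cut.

Culmann's analysis gives the critical failure plane at α_cr = (β + φ')/2 = (74.2 + 15.9)/2 = 45.1°, and the critical height
H_c = (4c'/γ) · sinβ cosφ' / [1 − cos(β − φ')]
    = (4·43.4/18.9) · sin74.2°·cos15.9° / [1 − cos(58.3°)]
    = 9.185 · 0.9622·0.9617 / [1 − 0.5255]
    = 9.185 · 0.9254 / 0.4745
    = 17.91 m

H_c = 17.91 m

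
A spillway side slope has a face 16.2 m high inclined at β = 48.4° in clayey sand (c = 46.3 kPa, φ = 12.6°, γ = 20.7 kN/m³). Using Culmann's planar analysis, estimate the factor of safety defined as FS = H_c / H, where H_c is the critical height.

FS = 2.13

H_c = (4c/γ) · sinβ cosφ / [1 − cos(β − φ)]
    = (4·46.3/20.7) · sin48.4°·cos12.6° / [1 − cos35.8°]
    = 8.947 · 0.7298 / 0.1889 = 34.56 m
FS = H_c / H = 34.56 / 16.2 = 2.133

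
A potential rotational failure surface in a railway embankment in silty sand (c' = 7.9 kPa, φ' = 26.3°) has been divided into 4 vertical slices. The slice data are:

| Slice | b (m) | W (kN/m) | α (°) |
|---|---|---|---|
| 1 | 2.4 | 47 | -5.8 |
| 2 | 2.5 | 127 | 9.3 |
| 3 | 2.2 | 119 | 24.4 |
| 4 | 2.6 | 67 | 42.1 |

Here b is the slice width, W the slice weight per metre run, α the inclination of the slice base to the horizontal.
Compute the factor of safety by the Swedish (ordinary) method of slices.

FS = 2.27

Ordinary method of slices: FS = Σ[c'·Δl_i + (W_i cosα_i)·tanφ'] / Σ W_i sinα_i, with Δl_i = b_i / cosα_i.
Slice 1: Δl = 2.4/cos(-5.8°) = 2.412 m; N'_1 = 47·cos(-5.8°) = 46.8; c'Δl = 19.06; W sinα = -4.7
Slice 2: Δl = 2.5/cos9.3° = 2.533 m; N'_2 = 127·cos9.3° = 125.3; c'Δl = 20.01; W sinα = 20.5
Slice 3: Δl = 2.2/cos24.4° = 2.416 m; N'_3 = 119·cos24.4° = 108.4; c'Δl = 19.08; W sinα = 49.2
Slice 4: Δl = 2.6/cos42.1° = 3.504 m; N'_4 = 67·cos42.1° = 49.7; c'Δl = 27.68; W sinα = 44.9
Σc'Δl = 85.8 kN/m; ΣN' = 330.2 kN/m; ΣW sinα = 109.9 kN/m
Resisting = 85.8 + 330.2·tan26.3° = 85.8 + 163.2 = 249.0 kN/m
FS = 249.0 / 109.9 = 2.267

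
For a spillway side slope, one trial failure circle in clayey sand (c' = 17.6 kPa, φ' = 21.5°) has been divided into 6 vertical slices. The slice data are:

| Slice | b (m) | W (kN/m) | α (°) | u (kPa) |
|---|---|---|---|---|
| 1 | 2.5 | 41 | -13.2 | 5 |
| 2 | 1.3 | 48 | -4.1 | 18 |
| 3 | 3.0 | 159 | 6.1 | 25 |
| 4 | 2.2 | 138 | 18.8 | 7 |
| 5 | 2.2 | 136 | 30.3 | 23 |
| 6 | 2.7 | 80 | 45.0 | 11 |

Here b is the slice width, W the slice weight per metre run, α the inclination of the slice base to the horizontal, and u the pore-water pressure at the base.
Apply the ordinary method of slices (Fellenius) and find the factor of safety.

Ordinary method of slices: FS = Σ[c'·Δl_i + (W_i cosα_i − u_i·Δl_i)·tanφ'] / Σ W_i sinα_i, with Δl_i = b_i / cosα_i.
Slice 1: Δl = 2.5/cos(-13.2°) = 2.568 m; N'_1 = 41·cos(-13.2°) − 5·2.568 = 27.1; c'Δl = 45.19; W sinα = -9.4
Slice 2: Δl = 1.3/cos(-4.1°) = 1.303 m; N'_2 = 48·cos(-4.1°) − 18·1.303 = 24.4; c'Δl = 22.94; W sinα = -3.4
Slice 3: Δl = 3.0/cos6.1° = 3.017 m; N'_3 = 159·cos6.1° − 25·3.017 = 82.7; c'Δl = 53.10; W sinα = 16.9
Slice 4: Δl = 2.2/cos18.8° = 2.324 m; N'_4 = 138·cos18.8° − 7·2.324 = 114.4; c'Δl = 40.90; W sinα = 44.5
Slice 5: Δl = 2.2/cos30.3° = 2.548 m; N'_5 = 136·cos30.3° − 23·2.548 = 58.8; c'Δl = 44.85; W sinα = 68.6
Slice 6: Δl = 2.7/cos45.0° = 3.818 m; N'_6 = 80·cos45.0° − 11·3.818 = 14.6; c'Δl = 67.20; W sinα = 56.6
Σc'Δl = 274.2 kN/m; ΣN' = 321.9 kN/m; ΣW sinα = 173.8 kN/m
Resisting = 274.2 + 321.9·tan21.5° = 274.2 + 126.8 = 401.0 kN/m
FS = 401.0 / 173.8 = 2.308

FS = 2.31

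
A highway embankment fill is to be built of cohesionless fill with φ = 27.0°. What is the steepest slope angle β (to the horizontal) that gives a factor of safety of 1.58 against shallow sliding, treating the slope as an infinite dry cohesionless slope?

β = 17.9°

For an infinite dry cohesionless slope FS = tanφ/tanβ, so tanβ = tanφ / FS.
tanβ = tan27.0° / 1.58 = 0.5095 / 1.58 = 0.3225
β = arctan(0.3225) = 17.87°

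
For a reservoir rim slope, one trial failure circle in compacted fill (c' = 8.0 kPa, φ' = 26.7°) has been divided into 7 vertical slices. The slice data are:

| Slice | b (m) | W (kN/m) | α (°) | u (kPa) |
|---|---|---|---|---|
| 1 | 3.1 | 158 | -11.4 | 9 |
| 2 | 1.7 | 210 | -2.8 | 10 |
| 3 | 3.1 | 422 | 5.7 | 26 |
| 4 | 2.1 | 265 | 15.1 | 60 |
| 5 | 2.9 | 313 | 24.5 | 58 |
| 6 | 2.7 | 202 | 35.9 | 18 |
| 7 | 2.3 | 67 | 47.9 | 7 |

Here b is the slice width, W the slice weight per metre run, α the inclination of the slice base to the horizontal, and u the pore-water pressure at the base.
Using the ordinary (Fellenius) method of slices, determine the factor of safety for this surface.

Ordinary method of slices: FS = Σ[c'·Δl_i + (W_i cosα_i − u_i·Δl_i)·tanφ'] / Σ W_i sinα_i, with Δl_i = b_i / cosα_i.
Slice 1: Δl = 3.1/cos(-11.4°) = 3.162 m; N'_1 = 158·cos(-11.4°) − 9·3.162 = 126.4; c'Δl = 25.30; W sinα = -31.2
Slice 2: Δl = 1.7/cos(-2.8°) = 1.702 m; N'_2 = 210·cos(-2.8°) − 10·1.702 = 192.7; c'Δl = 13.62; W sinα = -10.3
Slice 3: Δl = 3.1/cos5.7° = 3.115 m; N'_3 = 422·cos5.7° − 26·3.115 = 338.9; c'Δl = 24.92; W sinα = 41.9
Slice 4: Δl = 2.1/cos15.1° = 2.175 m; N'_4 = 265·cos15.1° − 60·2.175 = 125.3; c'Δl = 17.40; W sinα = 69.0
Slice 5: Δl = 2.9/cos24.5° = 3.187 m; N'_5 = 313·cos24.5° − 58·3.187 = 100.0; c'Δl = 25.50; W sinα = 129.8
Slice 6: Δl = 2.7/cos35.9° = 3.333 m; N'_6 = 202·cos35.9° − 18·3.333 = 103.6; c'Δl = 26.67; W sinα = 118.4
Slice 7: Δl = 2.3/cos47.9° = 3.431 m; N'_7 = 67·cos47.9° − 7·3.431 = 20.9; c'Δl = 27.45; W sinα = 49.7
Σc'Δl = 160.8 kN/m; ΣN' = 1007.9 kN/m; ΣW sinα = 367.4 kN/m
Resisting = 160.8 + 1007.9·tan26.7° = 160.8 + 506.9 = 667.8 kN/m
FS = 667.8 / 367.4 = 1.817

FS = 1.82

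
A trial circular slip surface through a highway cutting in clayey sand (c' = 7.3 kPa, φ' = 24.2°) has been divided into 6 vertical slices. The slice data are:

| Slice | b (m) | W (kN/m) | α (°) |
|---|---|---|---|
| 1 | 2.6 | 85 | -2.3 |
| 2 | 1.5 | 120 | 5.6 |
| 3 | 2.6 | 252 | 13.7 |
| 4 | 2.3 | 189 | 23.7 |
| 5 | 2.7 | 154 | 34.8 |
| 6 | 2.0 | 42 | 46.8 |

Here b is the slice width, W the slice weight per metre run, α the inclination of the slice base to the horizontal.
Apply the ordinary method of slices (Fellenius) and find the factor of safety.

FS = 1.76

Ordinary method of slices: FS = Σ[c'·Δl_i + (W_i cosα_i)·tanφ'] / Σ W_i sinα_i, with Δl_i = b_i / cosα_i.
Slice 1: Δl = 2.6/cos(-2.3°) = 2.602 m; N'_1 = 85·cos(-2.3°) = 84.9; c'Δl = 19.00; W sinα = -3.4
Slice 2: Δl = 1.5/cos5.6° = 1.507 m; N'_2 = 120·cos5.6° = 119.4; c'Δl = 11.00; W sinα = 11.7
Slice 3: Δl = 2.6/cos13.7° = 2.676 m; N'_3 = 252·cos13.7° = 244.8; c'Δl = 19.54; W sinα = 59.7
Slice 4: Δl = 2.3/cos23.7° = 2.512 m; N'_4 = 189·cos23.7° = 173.1; c'Δl = 18.34; W sinα = 76.0
Slice 5: Δl = 2.7/cos34.8° = 3.288 m; N'_5 = 154·cos34.8° = 126.5; c'Δl = 24.00; W sinα = 87.9
Slice 6: Δl = 2.0/cos46.8° = 2.922 m; N'_6 = 42·cos46.8° = 28.8; c'Δl = 21.33; W sinα = 30.6
Σc'Δl = 113.2 kN/m; ΣN' = 777.5 kN/m; ΣW sinα = 262.5 kN/m
Resisting = 113.2 + 777.5·tan24.2° = 113.2 + 349.4 = 462.6 kN/m
FS = 462.6 / 262.5 = 1.763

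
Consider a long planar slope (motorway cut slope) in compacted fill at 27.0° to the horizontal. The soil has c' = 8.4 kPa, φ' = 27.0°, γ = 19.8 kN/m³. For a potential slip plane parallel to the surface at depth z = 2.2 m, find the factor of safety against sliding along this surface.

FS = 1.48

For an infinite slope with a slip plane parallel to the surface (no pore pressure): FS = [c' + γz cos²β tanφ'] / [γz sinβ cosβ].
γz = 19.8·2.2 = 43.56 kN/m²
Numerator = 8.4 + 43.56·cos²27.0°·tan27.0° = 8.4 + 43.56·0.7939·0.5095 = 26.020 kPa
Denominator = 43.56·sin27.0°·cos27.0° = 43.56·0.4540·0.8910 = 17.620 kPa
FS = 26.020 / 17.620 = 1.477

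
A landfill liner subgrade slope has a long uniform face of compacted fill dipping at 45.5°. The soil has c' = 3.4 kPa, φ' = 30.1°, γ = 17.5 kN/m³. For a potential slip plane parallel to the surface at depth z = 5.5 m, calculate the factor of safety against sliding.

For an infinite slope with a slip plane parallel to the surface (no pore pressure): FS = [c' + γz cos²β tanφ'] / [γz sinβ cosβ].
γz = 17.5·5.5 = 96.25 kN/m²
Numerator = 3.4 + 96.25·cos²45.5°·tan30.1° = 3.4 + 96.25·0.4913·0.5797 = 30.810 kPa
Denominator = 96.25·sin45.5°·cos45.5° = 96.25·0.7133·0.7009 = 48.118 kPa
FS = 30.810 / 48.118 = 0.640

FS = 0.64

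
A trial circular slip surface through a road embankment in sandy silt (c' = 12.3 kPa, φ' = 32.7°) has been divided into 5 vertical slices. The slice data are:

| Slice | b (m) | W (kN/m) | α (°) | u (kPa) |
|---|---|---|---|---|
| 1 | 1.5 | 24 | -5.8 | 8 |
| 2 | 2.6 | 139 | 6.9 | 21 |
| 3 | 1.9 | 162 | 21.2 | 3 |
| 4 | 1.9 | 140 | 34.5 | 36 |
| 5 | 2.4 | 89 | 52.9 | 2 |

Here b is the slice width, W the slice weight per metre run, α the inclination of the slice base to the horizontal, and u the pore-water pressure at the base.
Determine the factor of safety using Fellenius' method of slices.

FS = 1.60

Ordinary method of slices: FS = Σ[c'·Δl_i + (W_i cosα_i − u_i·Δl_i)·tanφ'] / Σ W_i sinα_i, with Δl_i = b_i / cosα_i.
Slice 1: Δl = 1.5/cos(-5.8°) = 1.508 m; N'_1 = 24·cos(-5.8°) − 8·1.508 = 11.8; c'Δl = 18.54; W sinα = -2.4
Slice 2: Δl = 2.6/cos6.9° = 2.619 m; N'_2 = 139·cos6.9° − 21·2.619 = 83.0; c'Δl = 32.21; W sinα = 16.7
Slice 3: Δl = 1.9/cos21.2° = 2.038 m; N'_3 = 162·cos21.2° − 3·2.038 = 144.9; c'Δl = 25.07; W sinα = 58.6
Slice 4: Δl = 1.9/cos34.5° = 2.305 m; N'_4 = 140·cos34.5° − 36·2.305 = 32.4; c'Δl = 28.36; W sinα = 79.3
Slice 5: Δl = 2.4/cos52.9° = 3.979 m; N'_5 = 89·cos52.9° − 2·3.979 = 45.7; c'Δl = 48.94; W sinα = 71.0
Σc'Δl = 153.1 kN/m; ΣN' = 317.8 kN/m; ΣW sinα = 223.1 kN/m
Resisting = 153.1 + 317.8·tan32.7° = 153.1 + 204.1 = 357.2 kN/m
FS = 357.2 / 223.1 = 1.601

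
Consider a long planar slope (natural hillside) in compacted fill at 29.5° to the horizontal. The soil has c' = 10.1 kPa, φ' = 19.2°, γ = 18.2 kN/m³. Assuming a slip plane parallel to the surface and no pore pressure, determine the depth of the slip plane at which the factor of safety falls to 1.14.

z = 2.47 m

Setting FS = 1.14 in FS = [c' + γz cos²β tanφ'] / [γz sinβ cosβ] and solving for z:
z = c' / [γ cosβ (FS·sinβ − cosβ·tanφ')]
  = 10.1 / [18.2·cos29.5°·(1.14·sin29.5° − cos29.5°·tan19.2°)]
  = 10.1 / [18.2·0.8704·(1.14·0.4924 − 0.8704·0.3482)]
  = 10.1 / 4.0912 = 2.469 m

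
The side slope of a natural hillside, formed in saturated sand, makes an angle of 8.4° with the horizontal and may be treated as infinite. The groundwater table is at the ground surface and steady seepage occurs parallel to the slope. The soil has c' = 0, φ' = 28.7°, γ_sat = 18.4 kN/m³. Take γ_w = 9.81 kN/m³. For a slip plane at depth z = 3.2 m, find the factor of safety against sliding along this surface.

With seepage parallel to the slope and the water table at the surface, the effective normal stress on the slip plane uses the buoyant unit weight γ' = γ_sat − γ_w while the driving shear stress uses γ_sat:
FS = [c' + γ' z cos²β tanφ'] / [γ_sat z sinβ cosβ]
(For c' = 0 this reduces to FS = (γ'/γ_sat)·tanφ'/tanβ.)
γ' = 18.4 − 9.81 = 8.59 kN/m³
Numerator = 0.0 + 8.59·3.2·cos²8.4°·tan28.7° = 0.0 + 8.59·3.2·0.9787·0.5475 = 14.728 kPa
Denominator = 18.4·3.2·sin8.4°·cos8.4° = 18.4·3.2·0.1461·0.9893 = 8.509 kPa
FS = 14.728 / 8.509 = 1.731

FS = 1.73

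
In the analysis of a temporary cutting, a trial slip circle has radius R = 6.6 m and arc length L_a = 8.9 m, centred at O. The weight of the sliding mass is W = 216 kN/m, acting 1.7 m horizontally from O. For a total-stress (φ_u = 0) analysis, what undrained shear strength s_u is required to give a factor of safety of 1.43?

s_u = 8.9 kPa

FS = s_u·L_a·R / (W·d), so s_u = FS·W·d / (L_a·R).
s_u = 1.43·216·1.7 / (8.90·6.6) = 525.1 / 58.74 = 8.94 kPa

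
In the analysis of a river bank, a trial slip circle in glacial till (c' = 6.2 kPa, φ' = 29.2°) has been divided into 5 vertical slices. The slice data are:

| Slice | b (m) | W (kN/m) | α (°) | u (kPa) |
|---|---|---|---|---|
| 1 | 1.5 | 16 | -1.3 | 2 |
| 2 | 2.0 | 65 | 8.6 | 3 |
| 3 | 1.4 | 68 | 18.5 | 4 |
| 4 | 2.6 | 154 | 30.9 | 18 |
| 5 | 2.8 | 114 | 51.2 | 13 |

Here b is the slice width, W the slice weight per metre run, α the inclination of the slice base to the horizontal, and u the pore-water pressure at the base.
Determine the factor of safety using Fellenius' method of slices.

FS = 1.01

Ordinary method of slices: FS = Σ[c'·Δl_i + (W_i cosα_i − u_i·Δl_i)·tanφ'] / Σ W_i sinα_i, with Δl_i = b_i / cosα_i.
Slice 1: Δl = 1.5/cos(-1.3°) = 1.500 m; N'_1 = 16·cos(-1.3°) − 2·1.500 = 13.0; c'Δl = 9.30; W sinα = -0.4
Slice 2: Δl = 2.0/cos8.6° = 2.023 m; N'_2 = 65·cos8.6° − 3·2.023 = 58.2; c'Δl = 12.54; W sinα = 9.7
Slice 3: Δl = 1.4/cos18.5° = 1.476 m; N'_3 = 68·cos18.5° − 4·1.476 = 58.6; c'Δl = 9.15; W sinα = 21.6
Slice 4: Δl = 2.6/cos30.9° = 3.030 m; N'_4 = 154·cos30.9° − 18·3.030 = 77.6; c'Δl = 18.79; W sinα = 79.1
Slice 5: Δl = 2.8/cos51.2° = 4.469 m; N'_5 = 114·cos51.2° − 13·4.469 = 13.3; c'Δl = 27.70; W sinα = 88.8
Σc'Δl = 77.5 kN/m; ΣN' = 220.7 kN/m; ΣW sinα = 198.9 kN/m
Resisting = 77.5 + 220.7·tan29.2° = 77.5 + 123.4 = 200.8 kN/m
FS = 200.8 / 198.9 = 1.010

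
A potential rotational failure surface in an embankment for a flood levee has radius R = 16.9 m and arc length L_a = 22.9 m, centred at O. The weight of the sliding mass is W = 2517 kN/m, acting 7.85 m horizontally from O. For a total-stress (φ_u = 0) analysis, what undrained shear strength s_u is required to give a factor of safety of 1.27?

FS = s_u·L_a·R / (W·d), so s_u = FS·W·d / (L_a·R).
s_u = 1.27·2517·7.85 / (22.90·16.9) = 25093.2 / 387.01 = 64.84 kPa

s_u = 64.8 kPa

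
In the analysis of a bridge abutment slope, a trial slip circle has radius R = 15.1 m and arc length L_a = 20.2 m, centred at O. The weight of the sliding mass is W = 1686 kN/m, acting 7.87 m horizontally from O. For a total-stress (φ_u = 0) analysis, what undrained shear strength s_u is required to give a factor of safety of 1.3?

s_u = 56.6 kPa

FS = s_u·L_a·R / (W·d), so s_u = FS·W·d / (L_a·R).
s_u = 1.3·1686·7.87 / (20.20·15.1) = 17249.5 / 305.02 = 56.55 kPa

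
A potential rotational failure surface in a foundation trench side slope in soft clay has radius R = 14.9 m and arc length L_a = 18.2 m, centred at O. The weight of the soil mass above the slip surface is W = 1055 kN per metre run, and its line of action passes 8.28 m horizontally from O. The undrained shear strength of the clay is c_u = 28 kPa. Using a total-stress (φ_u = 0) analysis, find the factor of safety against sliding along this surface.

FS = 0.87

Taking moments about the centre O, the resisting moment is provided by the undrained shear strength acting along the arc:
M_R = c_u·L_a·R = 28·18.20·14.9 = 7593.0 kN·m/m
M_D = W·d = 1055·8.28 = 8735.4 kN·m/m
FS = M_R / M_D = 7593.0 / 8735.4 = 0.869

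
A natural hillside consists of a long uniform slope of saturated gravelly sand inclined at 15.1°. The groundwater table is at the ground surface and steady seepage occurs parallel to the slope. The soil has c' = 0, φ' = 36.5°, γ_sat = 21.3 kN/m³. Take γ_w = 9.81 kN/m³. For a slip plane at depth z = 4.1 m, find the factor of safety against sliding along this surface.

FS = 1.48

With seepage parallel to the slope and the water table at the surface, the effective normal stress on the slip plane uses the buoyant unit weight γ' = γ_sat − γ_w while the driving shear stress uses γ_sat:
FS = [c' + γ' z cos²β tanφ'] / [γ_sat z sinβ cosβ]
(For c' = 0 this reduces to FS = (γ'/γ_sat)·tanφ'/tanβ.)
γ' = 21.3 − 9.81 = 11.49 kN/m³
Numerator = 0.0 + 11.49·4.1·cos²15.1°·tan36.5° = 0.0 + 11.49·4.1·0.9321·0.7400 = 32.493 kPa
Denominator = 21.3·4.1·sin15.1°·cos15.1° = 21.3·4.1·0.2605·0.9655 = 21.964 kPa
FS = 32.493 / 21.964 = 1.479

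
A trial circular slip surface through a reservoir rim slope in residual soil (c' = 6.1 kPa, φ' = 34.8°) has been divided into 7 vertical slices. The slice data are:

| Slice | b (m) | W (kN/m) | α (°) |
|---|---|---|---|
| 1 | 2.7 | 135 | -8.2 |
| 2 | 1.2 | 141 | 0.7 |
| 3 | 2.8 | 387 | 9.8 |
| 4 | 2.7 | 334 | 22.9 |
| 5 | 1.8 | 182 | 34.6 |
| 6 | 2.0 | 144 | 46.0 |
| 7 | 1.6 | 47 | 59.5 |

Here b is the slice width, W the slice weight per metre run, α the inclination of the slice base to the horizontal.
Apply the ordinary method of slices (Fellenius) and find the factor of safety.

Ordinary method of slices: FS = Σ[c'·Δl_i + (W_i cosα_i)·tanφ'] / Σ W_i sinα_i, with Δl_i = b_i / cosα_i.
Slice 1: Δl = 2.7/cos(-8.2°) = 2.728 m; N'_1 = 135·cos(-8.2°) = 133.6; c'Δl = 16.64; W sinα = -19.3
Slice 2: Δl = 1.2/cos0.7° = 1.200 m; N'_2 = 141·cos0.7° = 141.0; c'Δl = 7.32; W sinα = 1.7
Slice 3: Δl = 2.8/cos9.8° = 2.841 m; N'_3 = 387·cos9.8° = 381.4; c'Δl = 17.33; W sinα = 65.9
Slice 4: Δl = 2.7/cos22.9° = 2.931 m; N'_4 = 334·cos22.9° = 307.7; c'Δl = 17.88; W sinα = 130.0
Slice 5: Δl = 1.8/cos34.6° = 2.187 m; N'_5 = 182·cos34.6° = 149.8; c'Δl = 13.34; W sinα = 103.3
Slice 6: Δl = 2.0/cos46.0° = 2.879 m; N'_6 = 144·cos46.0° = 100.0; c'Δl = 17.56; W sinα = 103.6
Slice 7: Δl = 1.6/cos59.5° = 3.152 m; N'_7 = 47·cos59.5° = 23.9; c'Δl = 19.23; W sinα = 40.5
Σc'Δl = 109.3 kN/m; ΣN' = 1237.3 kN/m; ΣW sinα = 425.7 kN/m
Resisting = 109.3 + 1237.3·tan34.8° = 109.3 + 860.0 = 969.3 kN/m
FS = 969.3 / 425.7 = 2.277

FS = 2.28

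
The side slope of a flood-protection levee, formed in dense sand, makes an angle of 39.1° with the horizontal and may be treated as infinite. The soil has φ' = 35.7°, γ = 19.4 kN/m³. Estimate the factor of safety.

For a dry cohesionless infinite slope the factor of safety is FS = tanφ' / tanβ.
FS = tan35.7° / tan39.1° = 0.7186 / 0.8127 = 0.884

FS = 0.88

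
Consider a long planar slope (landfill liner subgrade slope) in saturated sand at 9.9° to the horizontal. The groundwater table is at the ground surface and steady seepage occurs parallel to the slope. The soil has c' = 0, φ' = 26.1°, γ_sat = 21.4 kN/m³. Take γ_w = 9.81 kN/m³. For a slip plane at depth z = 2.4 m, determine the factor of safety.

With seepage parallel to the slope and the water table at the surface, the effective normal stress on the slip plane uses the buoyant unit weight γ' = γ_sat − γ_w while the driving shear stress uses γ_sat:
FS = [c' + γ' z cos²β tanφ'] / [γ_sat z sinβ cosβ]
(For c' = 0 this reduces to FS = (γ'/γ_sat)·tanφ'/tanβ.)
γ' = 21.4 − 9.81 = 11.59 kN/m³
Numerator = 0.0 + 11.59·2.4·cos²9.9°·tan26.1° = 0.0 + 11.59·2.4·0.9704·0.4899 = 13.224 kPa
Denominator = 21.4·2.4·sin9.9°·cos9.9° = 21.4·2.4·0.1719·0.9851 = 8.699 kPa
FS = 13.224 / 8.699 = 1.520

FS = 1.52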